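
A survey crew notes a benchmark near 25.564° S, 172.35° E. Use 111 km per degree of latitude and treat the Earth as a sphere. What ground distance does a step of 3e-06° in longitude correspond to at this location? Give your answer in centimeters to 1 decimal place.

At 25.564° a degree of longitude is 111000 × cos 25.564° ≈ 100134 m, so 3e-06° corresponds to 0.300401 m.
That is 0.300401 m = 30.04 cm.

30.0 centimeters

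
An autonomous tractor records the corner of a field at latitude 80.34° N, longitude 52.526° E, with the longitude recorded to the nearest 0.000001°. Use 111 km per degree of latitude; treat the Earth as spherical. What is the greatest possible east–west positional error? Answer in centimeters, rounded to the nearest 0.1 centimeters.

0.9 centimeters

Rounding to 6 decimal places leaves the longitude within ±5e-07° of the true value.
One degree of longitude at 80.34° is 111000 × cos 80.34° ≈ 111000 × 0.1678 = 18625.9 m.
So at most 5e-07° × 18625.9 ≈ 0.00931297 m east–west.
That is 0.00931297 m = 0.9313 cm.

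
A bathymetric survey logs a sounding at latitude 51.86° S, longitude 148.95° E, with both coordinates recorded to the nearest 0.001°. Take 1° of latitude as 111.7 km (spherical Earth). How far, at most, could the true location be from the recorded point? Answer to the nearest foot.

215 feet

Rounding to 3 decimal places leaves each coordinate within ±0.0005° of the true value.
North–south component: 0.0005° × 111700 = 55.85 m.
E–W at 51.86°: 0.0005° × 111700 × cos 51.86° = 0.0005 × 111700 × 0.6176 ≈ 34.4921 m.
Worst case both components are at the extreme and orthogonal: √(55.85² + 34.4921²) ≈ 65.6424 m.
Converting: 65.6424 m × 3.2808 ft/m ≈ 215.36 ft.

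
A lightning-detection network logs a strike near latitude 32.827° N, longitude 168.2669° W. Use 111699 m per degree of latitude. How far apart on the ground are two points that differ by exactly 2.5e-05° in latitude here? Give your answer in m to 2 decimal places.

2.5e-05° × 111699 m/° = 2.79248 m.

2.79 m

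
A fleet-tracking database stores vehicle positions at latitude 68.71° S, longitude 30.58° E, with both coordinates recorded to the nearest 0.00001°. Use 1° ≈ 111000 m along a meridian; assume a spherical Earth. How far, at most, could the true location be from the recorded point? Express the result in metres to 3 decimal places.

0.590 metres

Rounding to 5 decimal places leaves each coordinate within ±5e-06° of the true value.
North–south component: 5e-06° × 111000 = 0.555 m.
Longitude error → 5e-06 × 111000 × cos 68.71° = 5e-06 × 111000 × 0.3631 ≈ 0.201514 m.
Combining orthogonally: (0.555² + 0.201514²)^½ ≈ 0.590451 m.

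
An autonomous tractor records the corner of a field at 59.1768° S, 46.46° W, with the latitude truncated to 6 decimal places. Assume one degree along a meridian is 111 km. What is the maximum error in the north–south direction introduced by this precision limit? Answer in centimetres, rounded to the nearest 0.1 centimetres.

11.1 centimetres

Truncating at 6 decimal places can drop up to a full unit in the last place, so the latitude may be off by as much as 1e-06°.
So the N–S error is at most 1e-06 × 111000 = 0.111 m.
That is 0.111 m = 11.1 cm.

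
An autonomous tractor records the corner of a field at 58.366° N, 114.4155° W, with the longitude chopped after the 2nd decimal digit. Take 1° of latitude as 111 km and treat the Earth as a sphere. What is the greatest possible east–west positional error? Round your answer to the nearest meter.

582 meters

Truncating at 2 decimal places can drop up to a full unit in the last place, so the longitude may be off by as much as 0.01°.
At latitude 58.366° a degree of longitude spans 111000 m × cos 58.366° = 111000 × 0.5245 ≈ 58218.5 m.
East–west error: 0.01° × 58218.5 m/° ≈ 582.185 m.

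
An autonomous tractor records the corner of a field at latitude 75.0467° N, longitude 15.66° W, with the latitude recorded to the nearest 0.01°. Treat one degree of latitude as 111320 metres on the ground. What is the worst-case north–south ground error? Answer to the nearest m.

557 m

Rounding to 2 decimal places leaves the latitude within ±0.005° of the true value.
Along the meridian that is 0.005° × 111320 m/° = 556.6 m.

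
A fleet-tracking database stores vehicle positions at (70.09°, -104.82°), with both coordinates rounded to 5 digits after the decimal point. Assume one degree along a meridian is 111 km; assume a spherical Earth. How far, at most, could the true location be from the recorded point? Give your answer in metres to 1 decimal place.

0.6 metres

Rounding to 5 decimal places leaves each coordinate within ±5e-06° of the true value.
North–south component: 5e-06° × 111000 = 0.555 m.
East–west component at 70.09°: 5e-06° × 111000 × cos 70.09° ≈ 5e-06 × 37800.3 ≈ 0.189002 m.
The two errors are perpendicular, so the maximum displacement is √(0.555² + 0.189002²) ≈ 0.586299 m.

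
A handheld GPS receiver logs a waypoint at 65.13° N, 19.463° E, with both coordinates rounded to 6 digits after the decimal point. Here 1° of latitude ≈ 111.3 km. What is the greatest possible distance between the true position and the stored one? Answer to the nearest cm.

Rounding to 6 decimal places leaves each coordinate within ±5e-07° of the true value.
North–south component: 5e-07° × 111300 = 0.05565 m.
East–west component at 65.13°: 5e-07° × 111300 × cos 65.13° ≈ 5e-07 × 46808.4 ≈ 0.0234042 m.
The two errors are perpendicular, so the maximum displacement is √(0.05565² + 0.0234042²) ≈ 0.0603712 m.
That is 0.0603712 m = 6.0371 cm.

6 cm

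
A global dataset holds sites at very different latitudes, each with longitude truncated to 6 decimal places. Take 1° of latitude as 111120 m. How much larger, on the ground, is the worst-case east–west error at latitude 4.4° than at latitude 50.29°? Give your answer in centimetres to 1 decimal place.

Truncating at 6 decimal places can drop up to a full unit in the last place, so the longitude may be off by as much as 1e-06°.
At 4.4°: 1e-06° × 111120 × cos 4.4° = 1e-06 × 111120 × 0.9971 ≈ 0.11079 m.
At 50.29°: 1e-06° × 111120 × cos 50.29° = 1e-06 × 111120 × 0.6389 ≈ 0.070995 m.
Difference: 0.11079 − 0.070995 = 0.039798 m.
That is 0.0397977 m = 3.9798 cm.

4.0 centimetres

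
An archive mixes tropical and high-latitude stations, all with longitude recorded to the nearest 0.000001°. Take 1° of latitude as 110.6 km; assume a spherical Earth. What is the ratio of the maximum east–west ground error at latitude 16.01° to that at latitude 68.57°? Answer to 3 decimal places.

Rounding to 6 decimal places leaves the longitude within ±5e-07° of the true value.
At 16.01°: 5e-07° × 110600 × cos 16.01° = 5e-07 × 110600 × 0.9612 ≈ 0.053155 m.
Error at 68.57° = 5e-07° × 110600 × cos 68.57° ≈ 0.0553 × 0.3654 = 0.020205 m.
Ratio: 0.053155 / 0.020205 = cos 16.01° / cos 68.57° ≈ 2.6308.

2.631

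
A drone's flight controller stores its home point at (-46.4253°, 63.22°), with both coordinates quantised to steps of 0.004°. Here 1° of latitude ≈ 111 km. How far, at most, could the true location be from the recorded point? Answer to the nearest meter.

With a 0.004° grid the true value lies within half a step, ±0.004°/2 = ±0.002°, of the stored one.
Latitude error → 0.002 × 111000 = 222 m along the meridian.
E–W at 46.4253°: 0.002° × 111000 × cos 46.4253° = 0.002 × 111000 × 0.6893 ≈ 153.025 m.
Worst case both components are at the extreme and orthogonal: √(222² + 153.025²) ≈ 269.63 m.

270 meters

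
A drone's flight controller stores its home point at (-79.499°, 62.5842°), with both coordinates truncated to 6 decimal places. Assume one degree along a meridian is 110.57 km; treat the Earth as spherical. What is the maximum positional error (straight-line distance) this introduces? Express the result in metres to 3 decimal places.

0.112 metres

Truncating at 6 decimal places can drop up to a full unit in the last place, so each coordinate may be off by as much as 1e-06°.
N–S: 1e-06° × 110570 m/° = 0.11057 m.
Longitude error → 1e-06 × 110570 × cos 79.499° = 1e-06 × 110570 × 0.1823 ≈ 0.0201517 m.
Combining orthogonally: (0.11057² + 0.0201517²)^½ ≈ 0.112391 m.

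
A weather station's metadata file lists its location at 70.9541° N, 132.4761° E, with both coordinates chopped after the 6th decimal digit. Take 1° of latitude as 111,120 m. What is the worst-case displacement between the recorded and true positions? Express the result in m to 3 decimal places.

Truncating at 6 decimal places can drop up to a full unit in the last place, so each coordinate may be off by as much as 1e-06°.
N–S: 1e-06° × 111120 m/° = 0.11112 m.
Longitude error → 1e-06 × 111120 × cos 70.9541° = 1e-06 × 111120 × 0.3263 ≈ 0.0362613 m.
Worst case both components are at the extreme and orthogonal: √(0.11112² + 0.0362613²) ≈ 0.116887 m.

0.117 m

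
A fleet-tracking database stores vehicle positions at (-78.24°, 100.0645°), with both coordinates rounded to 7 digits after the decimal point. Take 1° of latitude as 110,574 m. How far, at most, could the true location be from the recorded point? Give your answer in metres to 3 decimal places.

Rounding to 7 decimal places leaves each coordinate within ±5e-08° of the true value.
Latitude error → 5e-08 × 110574 = 0.0055287 m along the meridian.
E–W at 78.24°: 5e-08° × 110574 × cos 78.24° = 5e-08 × 110574 × 0.2038 ≈ 0.00112682 m.
Combining orthogonally: (0.0055287² + 0.00112682²)^½ ≈ 0.00564236 m.

0.006 metres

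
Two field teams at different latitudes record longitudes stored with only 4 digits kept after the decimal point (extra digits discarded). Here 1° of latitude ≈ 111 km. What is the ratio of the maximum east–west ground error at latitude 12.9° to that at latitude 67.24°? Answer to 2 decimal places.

Truncating at 4 decimal places can drop up to a full unit in the last place, so the longitude may be off by as much as 0.0001°.
Error at 12.9° = 0.0001° × 111000 × cos 12.9° ≈ 11.1 × 0.9748 = 10.82 m.
Error at 67.24° = 0.0001° × 111000 × cos 67.24° ≈ 11.1 × 0.3869 = 4.2943 m.
The ratio reduces to cos 12.9° / cos 67.24° = 0.9748/0.3869 ≈ 2.5196.

2.52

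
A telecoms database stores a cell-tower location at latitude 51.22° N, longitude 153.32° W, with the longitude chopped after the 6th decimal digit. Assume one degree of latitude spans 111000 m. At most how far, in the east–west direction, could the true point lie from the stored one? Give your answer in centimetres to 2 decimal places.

Truncating at 6 decimal places can drop up to a full unit in the last place, so the longitude may be off by as much as 1e-06°.
Parallels shrink by cos φ, so at 51.22° a degree of longitude is 111000 × 0.6263 ≈ 69522.8 m.
East–west error: 1e-06° × 69522.8 m/° ≈ 0.0695228 m.
That is 0.0695228 m = 6.9523 cm.

6.95 centimetres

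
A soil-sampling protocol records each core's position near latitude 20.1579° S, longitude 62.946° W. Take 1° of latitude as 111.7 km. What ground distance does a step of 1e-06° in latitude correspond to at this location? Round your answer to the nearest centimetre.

1e-06° × 111700 m/° = 0.1117 m.
That is 0.1117 m = 11.17 cm.

11 centimetres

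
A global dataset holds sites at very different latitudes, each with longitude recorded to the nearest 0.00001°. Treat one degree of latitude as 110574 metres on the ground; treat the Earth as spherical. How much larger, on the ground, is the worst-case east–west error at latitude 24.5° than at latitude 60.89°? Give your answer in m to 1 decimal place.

Rounding to 5 decimal places leaves the longitude within ±5e-06° of the true value.
At 24.5°: 5e-06° × 110574 × cos 24.5° = 5e-06 × 110574 × 0.9100 ≈ 0.50309 m.
At 60.89°: 5e-06° × 110574 × cos 60.89° = 5e-06 × 110574 × 0.4865 ≈ 0.26896 m.
So the lower-latitude error exceeds the higher by 0.50309 − 0.26896 = 0.23413 m.

0.2 m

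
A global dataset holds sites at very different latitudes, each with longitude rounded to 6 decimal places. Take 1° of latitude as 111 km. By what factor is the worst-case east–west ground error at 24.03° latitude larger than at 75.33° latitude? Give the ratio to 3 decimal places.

3.606

Rounding to 6 decimal places leaves the longitude within ±5e-07° of the true value.
At 24.03°: 5e-07° × 111000 × cos 24.03° = 5e-07 × 111000 × 0.9133 ≈ 0.05069 m.
Error at 75.33° = 5e-07° × 111000 × cos 75.33° ≈ 0.0555 × 0.2533 = 0.014055 m.
The ratio reduces to cos 24.03° / cos 75.33° = 0.9133/0.2533 ≈ 3.6064.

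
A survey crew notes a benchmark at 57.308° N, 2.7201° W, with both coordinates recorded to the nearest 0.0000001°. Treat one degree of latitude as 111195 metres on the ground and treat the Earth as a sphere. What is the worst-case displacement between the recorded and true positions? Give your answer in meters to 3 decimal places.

0.006 meters

Rounding to 7 decimal places leaves each coordinate within ±5e-08° of the true value.
N–S: 5e-08° × 111195 m/° = 0.00555975 m.
East–west component at 57.308°: 5e-08° × 111195 × cos 57.308° ≈ 5e-08 × 60059 ≈ 0.00300295 m.
Combining orthogonally: (0.00555975² + 0.00300295²)^½ ≈ 0.0063189 m.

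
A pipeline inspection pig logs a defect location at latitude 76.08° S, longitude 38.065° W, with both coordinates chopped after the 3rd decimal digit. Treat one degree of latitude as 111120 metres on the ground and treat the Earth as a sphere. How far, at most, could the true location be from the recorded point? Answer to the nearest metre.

114 metres

Truncating at 3 decimal places can drop up to a full unit in the last place, so each coordinate may be off by as much as 0.001°.
N–S: 0.001° × 111120 m/° = 111.12 m.
East–west component at 76.08°: 0.001° × 111120 × cos 76.08° ≈ 0.001 × 26731.8 ≈ 26.7318 m.
Combining orthogonally: (111.12² + 26.7318²)^½ ≈ 114.29 m.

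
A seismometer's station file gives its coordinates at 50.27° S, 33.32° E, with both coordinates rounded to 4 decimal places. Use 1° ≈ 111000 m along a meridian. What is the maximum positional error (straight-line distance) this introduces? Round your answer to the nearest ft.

22 ft

Rounding to 4 decimal places leaves each coordinate within ±5e-05° of the true value.
N–S: 5e-05° × 111000 m/° = 5.55 m.
E–W at 50.27°: 5e-05° × 111000 × cos 50.27° = 5e-05 × 111000 × 0.6392 ≈ 3.5474 m.
Combining orthogonally: (5.55² + 3.5474²)^½ ≈ 6.58684 m.
Converting: 6.58684 m × 3.2808 ft/m ≈ 21.61 ft.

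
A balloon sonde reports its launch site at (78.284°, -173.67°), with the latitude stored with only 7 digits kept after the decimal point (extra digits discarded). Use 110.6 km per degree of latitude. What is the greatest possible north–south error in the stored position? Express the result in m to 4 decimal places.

Truncating at 7 decimal places can drop up to a full unit in the last place, so the latitude may be off by as much as 1e-07°.
Along the meridian that is 1e-07° × 110600 m/° = 0.01106 m.

0.0111 m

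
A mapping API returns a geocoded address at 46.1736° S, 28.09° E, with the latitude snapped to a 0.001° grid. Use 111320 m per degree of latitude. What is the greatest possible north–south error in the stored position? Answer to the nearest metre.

With a 0.001° grid the true value lies within half a step, ±0.001°/2 = ±0.0005°, of the stored one.
North–south distance: 0.0005° × 111320 m/° = 55.66 m.

56 metres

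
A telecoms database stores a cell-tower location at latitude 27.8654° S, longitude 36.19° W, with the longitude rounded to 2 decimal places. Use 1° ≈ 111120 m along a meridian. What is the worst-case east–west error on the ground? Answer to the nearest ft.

Rounding to 2 decimal places leaves the longitude within ±0.005° of the true value.
Parallels shrink by cos φ, so at 27.8654° a degree of longitude is 111120 × 0.8840 ≈ 98235.4 m.
East–west error: 0.005° × 98235.4 m/° ≈ 491.177 m.
Converting: 491.177 m × 3.2808 ft/m ≈ 1611.5 ft.

1611 ft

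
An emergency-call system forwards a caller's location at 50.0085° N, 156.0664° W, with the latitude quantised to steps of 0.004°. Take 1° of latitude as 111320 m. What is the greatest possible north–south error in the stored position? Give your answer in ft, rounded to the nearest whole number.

730 ft

With a 0.004° grid the true value lies within half a step, ±0.004°/2 = ±0.002°, of the stored one.
North–south distance: 0.002° × 111320 m/° = 222.64 m.
Converting: 222.64 m × 3.2808 ft/m ≈ 730.45 ft.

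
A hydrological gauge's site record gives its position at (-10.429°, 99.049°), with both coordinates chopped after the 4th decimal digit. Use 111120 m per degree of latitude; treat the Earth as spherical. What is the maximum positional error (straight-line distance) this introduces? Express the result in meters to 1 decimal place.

15.6 meters

Truncating at 4 decimal places can drop up to a full unit in the last place, so each coordinate may be off by as much as 0.0001°.
Latitude error → 0.0001 × 111120 = 11.112 m along the meridian.
E–W at 10.429°: 0.0001° × 111120 × cos 10.429° = 0.0001 × 111120 × 0.9835 ≈ 10.9284 m.
Worst case both components are at the extreme and orthogonal: √(11.112² + 10.9284²) ≈ 15.5855 m.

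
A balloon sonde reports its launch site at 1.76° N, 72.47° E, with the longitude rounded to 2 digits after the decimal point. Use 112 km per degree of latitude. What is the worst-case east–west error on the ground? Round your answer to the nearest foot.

Rounding to 2 decimal places leaves the longitude within ±0.005° of the true value.
Parallels shrink by cos φ, so at 1.76° a degree of longitude is 112000 × 0.9995 ≈ 111947 m.
East–west error: 0.005° × 111947 m/° ≈ 559.736 m.
In feet: 559.736 m ÷ 0.3048 ≈ 1836.4 ft.

1836 feet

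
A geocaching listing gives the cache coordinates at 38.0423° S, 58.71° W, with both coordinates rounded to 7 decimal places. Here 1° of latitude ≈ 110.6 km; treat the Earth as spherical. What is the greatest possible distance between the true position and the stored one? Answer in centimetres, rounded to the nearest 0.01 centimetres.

0.70 centimetres

Rounding to 7 decimal places leaves each coordinate within ±5e-08° of the true value.
N–S: 5e-08° × 110600 m/° = 0.00553 m.
Longitude error → 5e-08 × 110600 × cos 38.0423° = 5e-08 × 110600 × 0.7876 ≈ 0.00435518 m.
Combining orthogonally: (0.00553² + 0.00435518²)^½ ≈ 0.00703907 m.
That is 0.00703907 m = 0.70391 cm.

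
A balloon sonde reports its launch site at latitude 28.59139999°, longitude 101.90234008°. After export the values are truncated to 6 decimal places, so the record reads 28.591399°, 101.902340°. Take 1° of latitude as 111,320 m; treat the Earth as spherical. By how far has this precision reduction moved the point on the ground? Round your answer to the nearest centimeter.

11 centimeters

Δlat = 28.59139999 − 28.591399 = +0.00000099°; Δlon = 101.90234008 − 101.902340 = +0.00000008°.
North–south shift: 0.00000099 × 111320 = 0.110207 m.
East–west at this latitude: 0.00000008° × 111320 × cos 28.5914° ≈ 0.00000008 × 97745.1 = 0.00781961 m.
Hypotenuse of the two orthogonal shifts: √(0.110207² + 0.00781961²) = 0.110484 m.
That is 0.110484 m = 11.048 cm.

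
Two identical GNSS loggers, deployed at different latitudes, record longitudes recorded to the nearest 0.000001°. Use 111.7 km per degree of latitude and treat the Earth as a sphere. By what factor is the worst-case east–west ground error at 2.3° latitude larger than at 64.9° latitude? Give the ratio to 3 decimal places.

2.355

Rounding to 6 decimal places leaves the longitude within ±5e-07° of the true value.
Error at 2.3° = 5e-07° × 111700 × cos 2.3° ≈ 0.05585 × 0.9992 = 0.055805 m.
At 64.9°: 5e-07° × 111700 × cos 64.9° = 5e-07 × 111700 × 0.4242 ≈ 0.023692 m.
Ratio: 0.055805 / 0.023692 = cos 2.3° / cos 64.9° ≈ 2.3555.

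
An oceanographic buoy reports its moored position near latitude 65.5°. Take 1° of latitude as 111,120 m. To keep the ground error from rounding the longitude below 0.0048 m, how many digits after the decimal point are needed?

At 65.5° one degree of longitude covers 111120 × cos 65.5° ≈ 111120 × 0.4147 ≈ 46080.7 m.
N decimal places → at most half a unit in the last place, 0.5 × 10⁻ᴺ° = 46080.7/2 × 10⁻ᴺ m.
Need 0.5 × 46080.7 × 10⁻ᴺ ≤ 0.0048 → 10⁻ᴺ ≤ 2.083e-07, so N ≥ 6.68.
N = 6 would give 0.023 m (too coarse); N = 7 gives 0.0023 m ≤ 0.0048 m.

7 decimal places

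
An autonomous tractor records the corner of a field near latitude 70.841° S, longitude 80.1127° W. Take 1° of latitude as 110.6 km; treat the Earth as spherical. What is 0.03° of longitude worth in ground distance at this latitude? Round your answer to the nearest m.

1089 m

One degree of longitude here spans 110600 × cos 70.841° = 110600 × 0.3282 ≈ 36297.9 m; 0.03° of that is 1088.94 m.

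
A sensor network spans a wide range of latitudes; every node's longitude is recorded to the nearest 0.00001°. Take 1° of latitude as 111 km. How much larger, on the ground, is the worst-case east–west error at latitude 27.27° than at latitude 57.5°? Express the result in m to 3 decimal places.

Rounding to 5 decimal places leaves the longitude within ±5e-06° of the true value.
At 27.27°: 5e-06° × 111000 × cos 27.27° = 5e-06 × 111000 × 0.8889 ≈ 0.49332 m.
Error at 57.5° = 5e-06° × 111000 × cos 57.5° ≈ 0.555 × 0.5373 = 0.2982 m.
So the lower-latitude error exceeds the higher by 0.49332 − 0.2982 = 0.19511 m.

0.195 m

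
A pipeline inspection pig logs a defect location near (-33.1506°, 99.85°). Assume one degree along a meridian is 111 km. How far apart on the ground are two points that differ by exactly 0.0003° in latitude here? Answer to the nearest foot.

109 feet

Along a meridian 0.0003° is 0.0003 × 111000 = 33.3 m.
In feet: 33.3 m ÷ 0.3048 ≈ 109.25 ft.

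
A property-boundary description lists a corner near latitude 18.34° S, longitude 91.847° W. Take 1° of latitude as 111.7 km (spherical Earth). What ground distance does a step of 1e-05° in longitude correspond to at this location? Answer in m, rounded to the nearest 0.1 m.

One degree of longitude here spans 111700 × cos 18.34° = 111700 × 0.9492 ≈ 106026 m; 1e-05° of that is 1.06026 m.

1.1 m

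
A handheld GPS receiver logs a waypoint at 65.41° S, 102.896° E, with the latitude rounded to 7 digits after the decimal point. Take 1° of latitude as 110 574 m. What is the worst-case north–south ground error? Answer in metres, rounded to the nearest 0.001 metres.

0.006 metres

Rounding to 7 decimal places leaves the latitude within ±5e-08° of the true value.
Along the meridian that is 5e-08° × 110574 m/° = 0.0055287 m.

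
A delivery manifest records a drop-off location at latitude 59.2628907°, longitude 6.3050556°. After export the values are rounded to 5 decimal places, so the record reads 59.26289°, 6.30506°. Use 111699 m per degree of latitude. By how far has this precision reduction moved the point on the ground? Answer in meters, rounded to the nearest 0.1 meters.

The latitude changed by +0.0000007° and the longitude by -0.0000044°.
N–S: 0.0000007° × 111699 m/° = 0.0781893 m.
E–W at 59.2629°: -0.0000044° × 111699 × cos 59.2629° = -0.0000044 × 111699 × 0.5111 ≈ -0.251193 m.
Distance: √(0.0781893² + 0.251193²) ≈ 0.263081 m.

0.3 meters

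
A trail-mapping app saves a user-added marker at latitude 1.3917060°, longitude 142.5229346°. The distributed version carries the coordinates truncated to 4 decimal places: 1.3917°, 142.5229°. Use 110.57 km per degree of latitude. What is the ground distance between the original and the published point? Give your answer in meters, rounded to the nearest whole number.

The latitude changed by +0.0000060° and the longitude by +0.0000346°.
North–south shift: 0.0000060 × 110570 = 0.66342 m.
East–west at this latitude: 0.0000346° × 110570 × cos 1.3917° ≈ 0.0000346 × 110537 = 3.82459 m.
Hypotenuse of the two orthogonal shifts: √(0.66342² + 3.82459²) = 3.88171 m.

4 meters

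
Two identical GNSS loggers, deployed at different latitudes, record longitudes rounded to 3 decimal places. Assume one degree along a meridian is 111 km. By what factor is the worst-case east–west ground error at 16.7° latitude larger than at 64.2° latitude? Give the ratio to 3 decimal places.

Rounding to 3 decimal places leaves the longitude within ±0.0005° of the true value.
At 16.7°: 0.0005° × 111000 × cos 16.7° = 0.0005 × 111000 × 0.9578 ≈ 53.159 m.
At 64.2°: 0.0005° × 111000 × cos 64.2° = 0.0005 × 111000 × 0.4352 ≈ 24.155 m.
Ratio: 53.159 / 24.155 = cos 16.7° / cos 64.2° ≈ 2.2007.

2.201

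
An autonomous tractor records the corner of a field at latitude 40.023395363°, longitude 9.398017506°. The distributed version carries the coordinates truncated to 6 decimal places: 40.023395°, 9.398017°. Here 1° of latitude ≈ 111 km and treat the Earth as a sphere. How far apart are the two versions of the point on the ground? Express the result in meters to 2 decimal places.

Δlat = 40.023395363 − 40.023395 = +0.000000363°; Δlon = 9.398017506 − 9.398017 = +0.000000506°.
North–south shift: 0.000000363 × 111000 = 0.040293 m.
East–west at this latitude: 0.000000506° × 111000 × cos 40.0234° ≈ 0.000000506 × 85001.8 = 0.0430109 m.
Combined displacement = (0.040293² + 0.0430109²)^½ ≈ 0.0589361 m.

0.06 meters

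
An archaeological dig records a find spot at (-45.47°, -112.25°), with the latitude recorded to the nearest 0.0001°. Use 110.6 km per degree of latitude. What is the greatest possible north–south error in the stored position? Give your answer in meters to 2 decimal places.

Rounding to 4 decimal places leaves the latitude within ±5e-05° of the true value.
Along the meridian that is 5e-05° × 110600 m/° = 5.53 m.

5.53 meters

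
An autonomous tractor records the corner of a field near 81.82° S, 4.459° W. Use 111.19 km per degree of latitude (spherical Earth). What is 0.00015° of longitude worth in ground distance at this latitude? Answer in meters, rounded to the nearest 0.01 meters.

0.00015° of longitude at 81.82° is 0.00015 × 111190 × cos 81.82° ≈ 0.00015 × 15820.5 = 2.37307 m.

2.37 meters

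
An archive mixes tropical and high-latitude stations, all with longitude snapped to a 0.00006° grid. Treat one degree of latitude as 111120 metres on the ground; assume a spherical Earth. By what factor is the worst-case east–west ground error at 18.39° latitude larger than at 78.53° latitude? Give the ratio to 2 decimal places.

4.77

With a 0.00006° grid the true value lies within half a step, ±0.00006°/2 = ±3e-05°, of the stored one.
At 18.39°: 3e-05° × 111120 × cos 18.39° = 3e-05 × 111120 × 0.9489 ≈ 3.1634 m.
At 78.53°: 3e-05° × 111120 × cos 78.53° = 3e-05 × 111120 × 0.1989 ≈ 0.6629 m.
Ratio: 3.1634 / 0.6629 = cos 18.39° / cos 78.53° ≈ 4.7720.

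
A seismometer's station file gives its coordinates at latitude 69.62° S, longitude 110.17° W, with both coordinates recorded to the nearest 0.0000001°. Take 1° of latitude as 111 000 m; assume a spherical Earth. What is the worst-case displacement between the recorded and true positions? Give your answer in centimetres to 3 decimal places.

Rounding to 7 decimal places leaves each coordinate within ±5e-08° of the true value.
Latitude error → 5e-08 × 111000 = 0.00555 m along the meridian.
E–W at 69.62°: 5e-08° × 111000 × cos 69.62° = 5e-08 × 111000 × 0.3482 ≈ 0.00193276 m.
Combining orthogonally: (0.00555² + 0.00193276²)^½ ≈ 0.00587691 m.
That is 0.00587691 m = 0.58769 cm.

0.588 centimetres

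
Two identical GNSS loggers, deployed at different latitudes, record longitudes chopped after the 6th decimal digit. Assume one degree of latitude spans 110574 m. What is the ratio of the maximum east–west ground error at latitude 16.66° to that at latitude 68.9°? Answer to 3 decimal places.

Truncating at 6 decimal places can drop up to a full unit in the last place, so the longitude may be off by as much as 1e-06°.
At 16.66°: 1e-06° × 110574 × cos 16.66° = 1e-06 × 110574 × 0.9580 ≈ 0.10593 m.
Error at 68.9° = 1e-06° × 110574 × cos 68.9° ≈ 0.11057 × 0.3600 = 0.039806 m.
Ratio: 0.10593 / 0.039806 = cos 16.66° / cos 68.9° ≈ 2.6612.

2.661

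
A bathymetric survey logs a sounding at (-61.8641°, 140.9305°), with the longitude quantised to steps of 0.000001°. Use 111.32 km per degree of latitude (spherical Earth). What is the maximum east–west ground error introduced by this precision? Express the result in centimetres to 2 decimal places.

2.62 centimetres

With a 0.000001° grid the true value lies within half a step, ±0.000001°/2 = ±5e-07°, of the stored one.
At latitude 61.8641° a degree of longitude spans 111320 m × cos 61.8641° = 111320 × 0.4716 ≈ 52494.6 m.
So at most 5e-07° × 52494.6 ≈ 0.0262473 m east–west.
That is 0.0262473 m = 2.6247 cm.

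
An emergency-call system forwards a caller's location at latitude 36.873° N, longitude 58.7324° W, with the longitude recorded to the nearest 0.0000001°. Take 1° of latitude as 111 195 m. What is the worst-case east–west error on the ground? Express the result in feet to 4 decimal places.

Rounding to 7 decimal places leaves the longitude within ±5e-08° of the true value.
At latitude 36.873° a degree of longitude spans 111195 m × cos 36.873° = 111195 × 0.8000 ≈ 88952.4 m.
Maximum E–W displacement: 5e-08 × 88952.4 = 0.00444762 m.
In feet: 0.00444762 m ÷ 0.3048 ≈ 0.014592 ft.

0.0146 feet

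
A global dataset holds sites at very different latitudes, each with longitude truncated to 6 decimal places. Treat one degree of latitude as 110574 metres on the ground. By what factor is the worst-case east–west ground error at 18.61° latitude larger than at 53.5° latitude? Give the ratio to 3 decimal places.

1.593

Truncating at 6 decimal places can drop up to a full unit in the last place, so the longitude may be off by as much as 1e-06°.
Error at 18.61° = 1e-06° × 110574 × cos 18.61° ≈ 0.11057 × 0.9477 = 0.10479 m.
Error at 53.5° = 1e-06° × 110574 × cos 53.5° ≈ 0.11057 × 0.5948 = 0.065772 m.
Ratio: 0.10479 / 0.065772 = cos 18.61° / cos 53.5° ≈ 1.5933.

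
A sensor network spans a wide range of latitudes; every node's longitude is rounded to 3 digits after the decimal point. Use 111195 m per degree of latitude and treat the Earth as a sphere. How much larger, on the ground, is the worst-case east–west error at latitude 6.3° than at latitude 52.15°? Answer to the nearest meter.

Rounding to 3 decimal places leaves the longitude within ±0.0005° of the true value.
At 6.3°: 0.0005° × 111195 × cos 6.3° = 0.0005 × 111195 × 0.9940 ≈ 55.262 m.
Error at 52.15° = 0.0005° × 111195 × cos 52.15° ≈ 55.598 × 0.6136 = 34.114 m.
So the lower-latitude error exceeds the higher by 55.262 − 34.114 = 21.147 m.

21 meters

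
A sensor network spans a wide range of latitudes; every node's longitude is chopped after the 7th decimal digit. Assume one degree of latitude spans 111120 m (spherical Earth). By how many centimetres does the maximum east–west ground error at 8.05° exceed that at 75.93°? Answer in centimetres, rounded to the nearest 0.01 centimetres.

0.83 centimetres

Truncating at 7 decimal places can drop up to a full unit in the last place, so the longitude may be off by as much as 1e-07°.
At 8.05°: 1e-07° × 111120 × cos 8.05° = 1e-07 × 111120 × 0.9901 ≈ 0.011003 m.
At 75.93°: 1e-07° × 111120 × cos 75.93° = 1e-07 × 111120 × 0.2431 ≈ 0.0027014 m.
So the lower-latitude error exceeds the higher by 0.011003 − 0.0027014 = 0.0083011 m.
That is 0.0083011 m = 0.83011 cm.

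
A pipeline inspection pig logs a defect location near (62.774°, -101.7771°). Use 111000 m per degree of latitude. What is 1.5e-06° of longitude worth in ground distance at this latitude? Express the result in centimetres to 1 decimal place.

At 62.774° a degree of longitude is 111000 × cos 62.774° ≈ 50782.7 m, so 1.5e-06° corresponds to 0.076174 m.
That is 0.076174 m = 7.6174 cm.

7.6 centimetres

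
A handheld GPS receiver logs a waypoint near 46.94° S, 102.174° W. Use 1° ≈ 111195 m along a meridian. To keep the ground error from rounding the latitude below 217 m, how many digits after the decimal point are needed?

One degree of latitude covers 111195 m.
Rounding to N decimal places gives at most 0.5 × 10⁻ᴺ degrees of error, i.e. 0.5 × 10⁻ᴺ × 111195 m.
Setting 55597.5 × 10⁻ᴺ ≤ 217 gives 10ᴺ ≥ 256.2, i.e. N ≥ 2.41.
So 3 decimal places suffice (55.6 m); 2 would allow up to 556 m.

3 decimal places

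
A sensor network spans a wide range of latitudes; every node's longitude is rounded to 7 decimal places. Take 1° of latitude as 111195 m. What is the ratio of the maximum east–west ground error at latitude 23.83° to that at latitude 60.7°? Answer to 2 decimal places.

Rounding to 7 decimal places leaves the longitude within ±5e-08° of the true value.
At 23.83°: 5e-08° × 111195 × cos 23.83° = 5e-08 × 111195 × 0.9147 ≈ 0.0050858 m.
Error at 60.7° = 5e-08° × 111195 × cos 60.7° ≈ 0.0055597 × 0.4894 = 0.0027208 m.
Ratio: 0.0050858 / 0.0027208 = cos 23.83° / cos 60.7° ≈ 1.8692.

1.87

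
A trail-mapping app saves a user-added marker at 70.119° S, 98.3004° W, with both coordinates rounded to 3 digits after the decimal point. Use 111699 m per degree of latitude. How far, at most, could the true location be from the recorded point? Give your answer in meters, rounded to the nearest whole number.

Rounding to 3 decimal places leaves each coordinate within ±0.0005° of the true value.
Latitude error → 0.0005 × 111699 = 55.8495 m along the meridian.
Longitude error → 0.0005 × 111699 × cos 70.119° = 0.0005 × 111699 × 0.3401 ≈ 18.9926 m.
The two errors are perpendicular, so the maximum displacement is √(55.8495² + 18.9926²) ≈ 58.9906 m.

59 meters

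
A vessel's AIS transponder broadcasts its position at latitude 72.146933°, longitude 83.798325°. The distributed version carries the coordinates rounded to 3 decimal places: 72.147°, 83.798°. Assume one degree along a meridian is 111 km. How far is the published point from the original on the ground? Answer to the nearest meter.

13 meters

Δlat = 72.146933 − 72.147 = -0.000067°; Δlon = 83.798325 − 83.798 = +0.000325°.
North–south shift: -0.000067 × 111000 = -7.437 m.
East–west at this latitude: 0.000325° × 111000 × cos 72.147° ≈ 0.000325 × 34029.9 = 11.0597 m.
Distance: √(7.437² + 11.0597²) ≈ 13.3277 m.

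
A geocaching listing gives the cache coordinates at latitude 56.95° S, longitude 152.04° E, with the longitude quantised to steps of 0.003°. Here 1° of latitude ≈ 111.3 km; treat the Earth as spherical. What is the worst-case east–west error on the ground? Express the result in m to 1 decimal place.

91.0 m

With a 0.003° grid the true value lies within half a step, ±0.003°/2 = ±0.0015°, of the stored one.
At latitude 56.95° a degree of longitude spans 111300 m × cos 56.95° = 111300 × 0.5454 ≈ 60699.8 m.
East–west error: 0.0015° × 60699.8 m/° ≈ 91.0496 m.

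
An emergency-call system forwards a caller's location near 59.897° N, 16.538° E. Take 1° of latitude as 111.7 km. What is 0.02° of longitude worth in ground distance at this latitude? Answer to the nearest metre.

At 59.897° a degree of longitude is 111700 × cos 59.897° ≈ 56023.8 m, so 0.02° corresponds to 1120.48 m.

1120 metres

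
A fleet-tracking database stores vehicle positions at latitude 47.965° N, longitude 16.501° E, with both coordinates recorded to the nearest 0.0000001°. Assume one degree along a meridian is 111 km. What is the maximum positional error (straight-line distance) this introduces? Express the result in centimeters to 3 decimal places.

0.668 centimeters

Rounding to 7 decimal places leaves each coordinate within ±5e-08° of the true value.
N–S: 5e-08° × 111000 m/° = 0.00555 m.
E–W at 47.965°: 5e-08° × 111000 × cos 47.965° = 5e-08 × 111000 × 0.6696 ≈ 0.00371619 m.
The two errors are perpendicular, so the maximum displacement is √(0.00555² + 0.00371619²) ≈ 0.00667927 m.
That is 0.00667927 m = 0.66793 cm.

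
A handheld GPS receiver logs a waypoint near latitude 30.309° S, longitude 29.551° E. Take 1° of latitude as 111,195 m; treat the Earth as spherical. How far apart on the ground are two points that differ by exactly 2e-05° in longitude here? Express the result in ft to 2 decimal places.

One degree of longitude here spans 111195 × cos 30.309° = 111195 × 0.8633 ≈ 95996.5 m; 2e-05° of that is 1.91993 m.
In feet: 1.91993 m ÷ 0.3048 ≈ 6.299 ft.

6.30 ft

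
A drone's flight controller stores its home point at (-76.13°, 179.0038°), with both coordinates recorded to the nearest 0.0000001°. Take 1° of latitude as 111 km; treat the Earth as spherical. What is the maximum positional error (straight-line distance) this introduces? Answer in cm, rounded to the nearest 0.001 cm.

0.571 cm

Rounding to 7 decimal places leaves each coordinate within ±5e-08° of the true value.
Latitude error → 5e-08 × 111000 = 0.00555 m along the meridian.
Longitude error → 5e-08 × 111000 × cos 76.13° = 5e-08 × 111000 × 0.2397 ≈ 0.00133044 m.
Combining orthogonally: (0.00555² + 0.00133044²)^½ ≈ 0.00570724 m.
That is 0.00570724 m = 0.57072 cm.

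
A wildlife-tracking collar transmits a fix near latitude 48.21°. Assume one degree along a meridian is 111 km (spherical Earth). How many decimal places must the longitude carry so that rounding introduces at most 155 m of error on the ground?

At 48.21° one degree of longitude covers 111000 × cos 48.21° ≈ 111000 × 0.6664 ≈ 73970.7 m.
With N decimal places the half-ulp bound is 0.5·10⁻ᴺ°, or 0.5·10⁻ᴺ × 73970.7 m on the ground.
Setting 36985.3 × 10⁻ᴺ ≤ 155 gives 10ᴺ ≥ 238.6, i.e. N ≥ 2.38.
N = 2 would give 370 m (too coarse); N = 3 gives 37 m ≤ 155 m.

3 decimal places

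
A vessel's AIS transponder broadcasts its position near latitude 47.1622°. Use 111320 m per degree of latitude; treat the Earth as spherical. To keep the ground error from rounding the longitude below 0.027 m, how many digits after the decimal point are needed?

At 47.1622° one degree of longitude covers 111320 × cos 47.1622° ≈ 111320 × 0.6799 ≈ 75689.3 m.
Rounding to N decimal places gives at most 0.5 × 10⁻ᴺ degrees of error, i.e. 0.5 × 10⁻ᴺ × 75689.3 m.
Need 0.5 × 75689.3 × 10⁻ᴺ ≤ 0.027 → 10⁻ᴺ ≤ 7.134e-07, so N ≥ 6.15.
So 7 decimal places suffice (0.00378 m); 6 would allow up to 0.0378 m.

7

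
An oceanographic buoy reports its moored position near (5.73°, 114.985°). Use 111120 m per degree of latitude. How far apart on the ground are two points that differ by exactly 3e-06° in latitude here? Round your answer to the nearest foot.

1 feet

3e-06° × 111120 m/° = 0.33336 m.
In feet: 0.33336 m ÷ 0.3048 ≈ 1.0937 ft.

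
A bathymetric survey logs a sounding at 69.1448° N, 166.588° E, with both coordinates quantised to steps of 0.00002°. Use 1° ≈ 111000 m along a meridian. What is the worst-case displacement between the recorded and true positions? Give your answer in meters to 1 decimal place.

1.2 meters

With a 0.00002° grid the true value lies within half a step, ±0.00002°/2 = ±1e-05°, of the stored one.
Latitude error → 1e-05 × 111000 = 1.11 m along the meridian.
Longitude error → 1e-05 × 111000 × cos 69.1448° = 1e-05 × 111000 × 0.3560 ≈ 0.395168 m.
Combining orthogonally: (1.11² + 0.395168²)^½ ≈ 1.17824 m.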